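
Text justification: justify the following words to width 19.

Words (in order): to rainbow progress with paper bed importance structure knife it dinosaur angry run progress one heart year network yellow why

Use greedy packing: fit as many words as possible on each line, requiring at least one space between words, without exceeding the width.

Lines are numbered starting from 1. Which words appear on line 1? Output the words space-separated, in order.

Line 1: ['to', 'rainbow', 'progress'] (min_width=19, slack=0)
Line 2: ['with', 'paper', 'bed'] (min_width=14, slack=5)
Line 3: ['importance'] (min_width=10, slack=9)
Line 4: ['structure', 'knife', 'it'] (min_width=18, slack=1)
Line 5: ['dinosaur', 'angry', 'run'] (min_width=18, slack=1)
Line 6: ['progress', 'one', 'heart'] (min_width=18, slack=1)
Line 7: ['year', 'network', 'yellow'] (min_width=19, slack=0)
Line 8: ['why'] (min_width=3, slack=16)

Answer: to rainbow progress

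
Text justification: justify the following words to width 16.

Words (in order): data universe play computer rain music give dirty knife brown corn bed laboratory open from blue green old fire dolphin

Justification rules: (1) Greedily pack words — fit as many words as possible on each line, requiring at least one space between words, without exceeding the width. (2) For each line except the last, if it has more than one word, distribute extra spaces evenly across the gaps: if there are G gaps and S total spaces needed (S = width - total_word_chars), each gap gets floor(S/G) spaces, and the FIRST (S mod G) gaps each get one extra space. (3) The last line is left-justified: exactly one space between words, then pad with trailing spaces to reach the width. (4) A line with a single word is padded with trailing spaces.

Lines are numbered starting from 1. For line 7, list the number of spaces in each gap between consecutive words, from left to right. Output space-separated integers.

Answer: 2 1

Derivation:
Line 1: ['data', 'universe'] (min_width=13, slack=3)
Line 2: ['play', 'computer'] (min_width=13, slack=3)
Line 3: ['rain', 'music', 'give'] (min_width=15, slack=1)
Line 4: ['dirty', 'knife'] (min_width=11, slack=5)
Line 5: ['brown', 'corn', 'bed'] (min_width=14, slack=2)
Line 6: ['laboratory', 'open'] (min_width=15, slack=1)
Line 7: ['from', 'blue', 'green'] (min_width=15, slack=1)
Line 8: ['old', 'fire', 'dolphin'] (min_width=16, slack=0)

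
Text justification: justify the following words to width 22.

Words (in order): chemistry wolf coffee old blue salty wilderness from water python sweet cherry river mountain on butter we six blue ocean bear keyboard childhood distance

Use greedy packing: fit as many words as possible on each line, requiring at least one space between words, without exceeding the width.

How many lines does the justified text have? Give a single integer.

Line 1: ['chemistry', 'wolf', 'coffee'] (min_width=21, slack=1)
Line 2: ['old', 'blue', 'salty'] (min_width=14, slack=8)
Line 3: ['wilderness', 'from', 'water'] (min_width=21, slack=1)
Line 4: ['python', 'sweet', 'cherry'] (min_width=19, slack=3)
Line 5: ['river', 'mountain', 'on'] (min_width=17, slack=5)
Line 6: ['butter', 'we', 'six', 'blue'] (min_width=18, slack=4)
Line 7: ['ocean', 'bear', 'keyboard'] (min_width=19, slack=3)
Line 8: ['childhood', 'distance'] (min_width=18, slack=4)
Total lines: 8

Answer: 8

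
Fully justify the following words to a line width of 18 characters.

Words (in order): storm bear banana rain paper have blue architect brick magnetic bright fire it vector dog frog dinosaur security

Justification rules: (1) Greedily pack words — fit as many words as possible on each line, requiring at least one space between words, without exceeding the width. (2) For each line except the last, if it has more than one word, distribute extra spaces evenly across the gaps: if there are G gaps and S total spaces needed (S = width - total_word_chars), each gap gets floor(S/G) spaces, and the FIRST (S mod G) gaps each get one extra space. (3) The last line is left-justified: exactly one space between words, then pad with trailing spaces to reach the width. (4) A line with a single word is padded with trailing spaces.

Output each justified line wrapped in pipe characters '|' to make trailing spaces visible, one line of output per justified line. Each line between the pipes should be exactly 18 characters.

Line 1: ['storm', 'bear', 'banana'] (min_width=17, slack=1)
Line 2: ['rain', 'paper', 'have'] (min_width=15, slack=3)
Line 3: ['blue', 'architect'] (min_width=14, slack=4)
Line 4: ['brick', 'magnetic'] (min_width=14, slack=4)
Line 5: ['bright', 'fire', 'it'] (min_width=14, slack=4)
Line 6: ['vector', 'dog', 'frog'] (min_width=15, slack=3)
Line 7: ['dinosaur', 'security'] (min_width=17, slack=1)

Answer: |storm  bear banana|
|rain   paper  have|
|blue     architect|
|brick     magnetic|
|bright   fire   it|
|vector   dog  frog|
|dinosaur security |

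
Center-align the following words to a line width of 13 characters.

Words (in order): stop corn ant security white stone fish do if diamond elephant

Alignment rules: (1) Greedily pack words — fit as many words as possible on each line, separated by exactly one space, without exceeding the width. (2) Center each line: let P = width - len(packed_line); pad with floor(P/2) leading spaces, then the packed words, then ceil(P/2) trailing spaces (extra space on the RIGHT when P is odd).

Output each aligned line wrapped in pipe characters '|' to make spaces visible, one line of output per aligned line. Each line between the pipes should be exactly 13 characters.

Answer: |stop corn ant|
|  security   |
| white stone |
| fish do if  |
|   diamond   |
|  elephant   |

Derivation:
Line 1: ['stop', 'corn', 'ant'] (min_width=13, slack=0)
Line 2: ['security'] (min_width=8, slack=5)
Line 3: ['white', 'stone'] (min_width=11, slack=2)
Line 4: ['fish', 'do', 'if'] (min_width=10, slack=3)
Line 5: ['diamond'] (min_width=7, slack=6)
Line 6: ['elephant'] (min_width=8, slack=5)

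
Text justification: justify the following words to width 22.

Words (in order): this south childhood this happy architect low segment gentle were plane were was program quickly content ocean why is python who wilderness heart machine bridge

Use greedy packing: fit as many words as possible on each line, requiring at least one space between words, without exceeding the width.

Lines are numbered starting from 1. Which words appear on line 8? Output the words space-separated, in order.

Answer: heart machine bridge

Derivation:
Line 1: ['this', 'south', 'childhood'] (min_width=20, slack=2)
Line 2: ['this', 'happy', 'architect'] (min_width=20, slack=2)
Line 3: ['low', 'segment', 'gentle'] (min_width=18, slack=4)
Line 4: ['were', 'plane', 'were', 'was'] (min_width=19, slack=3)
Line 5: ['program', 'quickly'] (min_width=15, slack=7)
Line 6: ['content', 'ocean', 'why', 'is'] (min_width=20, slack=2)
Line 7: ['python', 'who', 'wilderness'] (min_width=21, slack=1)
Line 8: ['heart', 'machine', 'bridge'] (min_width=20, slack=2)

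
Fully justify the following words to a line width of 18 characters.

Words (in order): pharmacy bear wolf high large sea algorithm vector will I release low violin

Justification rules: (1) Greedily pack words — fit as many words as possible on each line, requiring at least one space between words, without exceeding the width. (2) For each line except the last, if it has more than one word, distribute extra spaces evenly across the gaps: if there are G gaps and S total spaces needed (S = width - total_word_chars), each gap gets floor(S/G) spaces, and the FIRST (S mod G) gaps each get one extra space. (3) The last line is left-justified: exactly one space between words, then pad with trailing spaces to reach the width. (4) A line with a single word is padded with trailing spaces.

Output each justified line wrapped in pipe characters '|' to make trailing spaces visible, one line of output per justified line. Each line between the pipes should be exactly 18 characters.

Answer: |pharmacy bear wolf|
|high   large   sea|
|algorithm   vector|
|will I release low|
|violin            |

Derivation:
Line 1: ['pharmacy', 'bear', 'wolf'] (min_width=18, slack=0)
Line 2: ['high', 'large', 'sea'] (min_width=14, slack=4)
Line 3: ['algorithm', 'vector'] (min_width=16, slack=2)
Line 4: ['will', 'I', 'release', 'low'] (min_width=18, slack=0)
Line 5: ['violin'] (min_width=6, slack=12)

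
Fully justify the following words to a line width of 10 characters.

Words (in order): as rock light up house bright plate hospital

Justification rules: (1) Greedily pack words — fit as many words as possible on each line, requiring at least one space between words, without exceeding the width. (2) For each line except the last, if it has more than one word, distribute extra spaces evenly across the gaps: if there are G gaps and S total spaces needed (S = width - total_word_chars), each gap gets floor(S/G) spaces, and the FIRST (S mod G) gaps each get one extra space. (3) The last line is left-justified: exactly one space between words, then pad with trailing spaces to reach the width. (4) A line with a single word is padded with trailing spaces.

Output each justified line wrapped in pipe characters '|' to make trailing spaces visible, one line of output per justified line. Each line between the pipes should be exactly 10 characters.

Answer: |as    rock|
|light   up|
|house     |
|bright    |
|plate     |
|hospital  |

Derivation:
Line 1: ['as', 'rock'] (min_width=7, slack=3)
Line 2: ['light', 'up'] (min_width=8, slack=2)
Line 3: ['house'] (min_width=5, slack=5)
Line 4: ['bright'] (min_width=6, slack=4)
Line 5: ['plate'] (min_width=5, slack=5)
Line 6: ['hospital'] (min_width=8, slack=2)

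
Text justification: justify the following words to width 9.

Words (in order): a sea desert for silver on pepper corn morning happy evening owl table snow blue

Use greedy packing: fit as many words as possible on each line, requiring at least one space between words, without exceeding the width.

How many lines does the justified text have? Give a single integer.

Line 1: ['a', 'sea'] (min_width=5, slack=4)
Line 2: ['desert'] (min_width=6, slack=3)
Line 3: ['for'] (min_width=3, slack=6)
Line 4: ['silver', 'on'] (min_width=9, slack=0)
Line 5: ['pepper'] (min_width=6, slack=3)
Line 6: ['corn'] (min_width=4, slack=5)
Line 7: ['morning'] (min_width=7, slack=2)
Line 8: ['happy'] (min_width=5, slack=4)
Line 9: ['evening'] (min_width=7, slack=2)
Line 10: ['owl', 'table'] (min_width=9, slack=0)
Line 11: ['snow', 'blue'] (min_width=9, slack=0)
Total lines: 11

Answer: 11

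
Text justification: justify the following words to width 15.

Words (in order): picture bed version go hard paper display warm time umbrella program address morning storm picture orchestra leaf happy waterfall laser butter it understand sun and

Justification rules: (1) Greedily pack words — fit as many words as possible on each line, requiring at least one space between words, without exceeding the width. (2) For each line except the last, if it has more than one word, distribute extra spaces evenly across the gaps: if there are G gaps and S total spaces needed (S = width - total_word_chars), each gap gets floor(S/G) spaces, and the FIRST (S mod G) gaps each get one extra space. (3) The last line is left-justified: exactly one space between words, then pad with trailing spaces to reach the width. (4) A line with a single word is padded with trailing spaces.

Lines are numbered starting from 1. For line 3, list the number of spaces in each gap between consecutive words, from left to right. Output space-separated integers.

Answer: 3

Derivation:
Line 1: ['picture', 'bed'] (min_width=11, slack=4)
Line 2: ['version', 'go', 'hard'] (min_width=15, slack=0)
Line 3: ['paper', 'display'] (min_width=13, slack=2)
Line 4: ['warm', 'time'] (min_width=9, slack=6)
Line 5: ['umbrella'] (min_width=8, slack=7)
Line 6: ['program', 'address'] (min_width=15, slack=0)
Line 7: ['morning', 'storm'] (min_width=13, slack=2)
Line 8: ['picture'] (min_width=7, slack=8)
Line 9: ['orchestra', 'leaf'] (min_width=14, slack=1)
Line 10: ['happy', 'waterfall'] (min_width=15, slack=0)
Line 11: ['laser', 'butter', 'it'] (min_width=15, slack=0)
Line 12: ['understand', 'sun'] (min_width=14, slack=1)
Line 13: ['and'] (min_width=3, slack=12)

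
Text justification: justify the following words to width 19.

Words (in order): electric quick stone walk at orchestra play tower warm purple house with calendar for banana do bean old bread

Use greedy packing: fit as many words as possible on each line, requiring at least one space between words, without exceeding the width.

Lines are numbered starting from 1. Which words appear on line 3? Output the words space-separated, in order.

Answer: orchestra play

Derivation:
Line 1: ['electric', 'quick'] (min_width=14, slack=5)
Line 2: ['stone', 'walk', 'at'] (min_width=13, slack=6)
Line 3: ['orchestra', 'play'] (min_width=14, slack=5)
Line 4: ['tower', 'warm', 'purple'] (min_width=17, slack=2)
Line 5: ['house', 'with', 'calendar'] (min_width=19, slack=0)
Line 6: ['for', 'banana', 'do', 'bean'] (min_width=18, slack=1)
Line 7: ['old', 'bread'] (min_width=9, slack=10)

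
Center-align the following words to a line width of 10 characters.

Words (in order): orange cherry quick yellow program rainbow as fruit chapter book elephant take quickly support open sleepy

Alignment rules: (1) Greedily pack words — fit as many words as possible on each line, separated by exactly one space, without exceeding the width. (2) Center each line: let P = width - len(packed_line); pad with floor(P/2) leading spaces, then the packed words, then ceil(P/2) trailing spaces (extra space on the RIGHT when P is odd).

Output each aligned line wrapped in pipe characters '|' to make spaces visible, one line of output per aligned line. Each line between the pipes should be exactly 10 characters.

Answer: |  orange  |
|  cherry  |
|  quick   |
|  yellow  |
| program  |
|rainbow as|
|  fruit   |
| chapter  |
|   book   |
| elephant |
|   take   |
| quickly  |
| support  |
|   open   |
|  sleepy  |

Derivation:
Line 1: ['orange'] (min_width=6, slack=4)
Line 2: ['cherry'] (min_width=6, slack=4)
Line 3: ['quick'] (min_width=5, slack=5)
Line 4: ['yellow'] (min_width=6, slack=4)
Line 5: ['program'] (min_width=7, slack=3)
Line 6: ['rainbow', 'as'] (min_width=10, slack=0)
Line 7: ['fruit'] (min_width=5, slack=5)
Line 8: ['chapter'] (min_width=7, slack=3)
Line 9: ['book'] (min_width=4, slack=6)
Line 10: ['elephant'] (min_width=8, slack=2)
Line 11: ['take'] (min_width=4, slack=6)
Line 12: ['quickly'] (min_width=7, slack=3)
Line 13: ['support'] (min_width=7, slack=3)
Line 14: ['open'] (min_width=4, slack=6)
Line 15: ['sleepy'] (min_width=6, slack=4)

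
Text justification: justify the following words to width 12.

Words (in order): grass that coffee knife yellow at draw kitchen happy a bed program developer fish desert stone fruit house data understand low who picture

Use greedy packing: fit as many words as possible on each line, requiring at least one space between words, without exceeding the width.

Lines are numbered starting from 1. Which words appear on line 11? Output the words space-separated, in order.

Answer: understand

Derivation:
Line 1: ['grass', 'that'] (min_width=10, slack=2)
Line 2: ['coffee', 'knife'] (min_width=12, slack=0)
Line 3: ['yellow', 'at'] (min_width=9, slack=3)
Line 4: ['draw', 'kitchen'] (min_width=12, slack=0)
Line 5: ['happy', 'a', 'bed'] (min_width=11, slack=1)
Line 6: ['program'] (min_width=7, slack=5)
Line 7: ['developer'] (min_width=9, slack=3)
Line 8: ['fish', 'desert'] (min_width=11, slack=1)
Line 9: ['stone', 'fruit'] (min_width=11, slack=1)
Line 10: ['house', 'data'] (min_width=10, slack=2)
Line 11: ['understand'] (min_width=10, slack=2)
Line 12: ['low', 'who'] (min_width=7, slack=5)
Line 13: ['picture'] (min_width=7, slack=5)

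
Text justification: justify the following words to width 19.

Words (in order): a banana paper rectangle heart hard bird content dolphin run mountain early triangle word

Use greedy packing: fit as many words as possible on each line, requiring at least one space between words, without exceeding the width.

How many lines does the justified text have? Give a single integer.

Answer: 6

Derivation:
Line 1: ['a', 'banana', 'paper'] (min_width=14, slack=5)
Line 2: ['rectangle', 'heart'] (min_width=15, slack=4)
Line 3: ['hard', 'bird', 'content'] (min_width=17, slack=2)
Line 4: ['dolphin', 'run'] (min_width=11, slack=8)
Line 5: ['mountain', 'early'] (min_width=14, slack=5)
Line 6: ['triangle', 'word'] (min_width=13, slack=6)
Total lines: 6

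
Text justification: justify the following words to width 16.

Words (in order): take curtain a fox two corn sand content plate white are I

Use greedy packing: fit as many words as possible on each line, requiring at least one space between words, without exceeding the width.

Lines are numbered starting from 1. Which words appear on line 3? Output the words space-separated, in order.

Line 1: ['take', 'curtain', 'a'] (min_width=14, slack=2)
Line 2: ['fox', 'two', 'corn'] (min_width=12, slack=4)
Line 3: ['sand', 'content'] (min_width=12, slack=4)
Line 4: ['plate', 'white', 'are'] (min_width=15, slack=1)
Line 5: ['I'] (min_width=1, slack=15)

Answer: sand content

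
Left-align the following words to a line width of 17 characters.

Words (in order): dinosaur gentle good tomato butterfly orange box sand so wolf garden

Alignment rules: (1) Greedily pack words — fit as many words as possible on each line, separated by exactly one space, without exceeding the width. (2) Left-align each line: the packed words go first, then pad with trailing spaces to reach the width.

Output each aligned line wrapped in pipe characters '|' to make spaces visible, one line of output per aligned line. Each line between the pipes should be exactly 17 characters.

Line 1: ['dinosaur', 'gentle'] (min_width=15, slack=2)
Line 2: ['good', 'tomato'] (min_width=11, slack=6)
Line 3: ['butterfly', 'orange'] (min_width=16, slack=1)
Line 4: ['box', 'sand', 'so', 'wolf'] (min_width=16, slack=1)
Line 5: ['garden'] (min_width=6, slack=11)

Answer: |dinosaur gentle  |
|good tomato      |
|butterfly orange |
|box sand so wolf |
|garden           |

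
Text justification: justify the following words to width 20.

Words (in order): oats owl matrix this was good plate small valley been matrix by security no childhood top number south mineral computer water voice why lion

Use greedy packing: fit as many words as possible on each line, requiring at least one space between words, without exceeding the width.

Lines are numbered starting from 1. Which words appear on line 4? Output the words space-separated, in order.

Answer: by security no

Derivation:
Line 1: ['oats', 'owl', 'matrix', 'this'] (min_width=20, slack=0)
Line 2: ['was', 'good', 'plate', 'small'] (min_width=20, slack=0)
Line 3: ['valley', 'been', 'matrix'] (min_width=18, slack=2)
Line 4: ['by', 'security', 'no'] (min_width=14, slack=6)
Line 5: ['childhood', 'top', 'number'] (min_width=20, slack=0)
Line 6: ['south', 'mineral'] (min_width=13, slack=7)
Line 7: ['computer', 'water', 'voice'] (min_width=20, slack=0)
Line 8: ['why', 'lion'] (min_width=8, slack=12)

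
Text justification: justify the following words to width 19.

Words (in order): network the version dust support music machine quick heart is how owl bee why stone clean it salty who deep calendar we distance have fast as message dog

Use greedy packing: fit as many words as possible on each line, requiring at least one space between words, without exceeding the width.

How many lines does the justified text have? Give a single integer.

Answer: 9

Derivation:
Line 1: ['network', 'the', 'version'] (min_width=19, slack=0)
Line 2: ['dust', 'support', 'music'] (min_width=18, slack=1)
Line 3: ['machine', 'quick', 'heart'] (min_width=19, slack=0)
Line 4: ['is', 'how', 'owl', 'bee', 'why'] (min_width=18, slack=1)
Line 5: ['stone', 'clean', 'it'] (min_width=14, slack=5)
Line 6: ['salty', 'who', 'deep'] (min_width=14, slack=5)
Line 7: ['calendar', 'we'] (min_width=11, slack=8)
Line 8: ['distance', 'have', 'fast'] (min_width=18, slack=1)
Line 9: ['as', 'message', 'dog'] (min_width=14, slack=5)
Total lines: 9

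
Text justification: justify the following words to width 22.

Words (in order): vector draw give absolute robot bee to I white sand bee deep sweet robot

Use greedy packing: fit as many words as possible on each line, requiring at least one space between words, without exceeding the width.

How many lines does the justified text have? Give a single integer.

Line 1: ['vector', 'draw', 'give'] (min_width=16, slack=6)
Line 2: ['absolute', 'robot', 'bee', 'to'] (min_width=21, slack=1)
Line 3: ['I', 'white', 'sand', 'bee', 'deep'] (min_width=21, slack=1)
Line 4: ['sweet', 'robot'] (min_width=11, slack=11)
Total lines: 4

Answer: 4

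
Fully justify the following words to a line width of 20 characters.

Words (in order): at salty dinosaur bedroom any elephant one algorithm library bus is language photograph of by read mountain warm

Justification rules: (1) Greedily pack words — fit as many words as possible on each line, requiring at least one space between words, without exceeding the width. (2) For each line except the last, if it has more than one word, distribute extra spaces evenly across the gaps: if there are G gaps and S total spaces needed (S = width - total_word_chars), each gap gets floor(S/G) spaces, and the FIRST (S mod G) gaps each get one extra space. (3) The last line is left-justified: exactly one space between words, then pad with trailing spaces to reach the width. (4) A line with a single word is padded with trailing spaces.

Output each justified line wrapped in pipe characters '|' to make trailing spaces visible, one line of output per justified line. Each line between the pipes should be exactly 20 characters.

Answer: |at   salty  dinosaur|
|bedroom any elephant|
|one        algorithm|
|library    bus    is|
|language  photograph|
|of  by read mountain|
|warm                |

Derivation:
Line 1: ['at', 'salty', 'dinosaur'] (min_width=17, slack=3)
Line 2: ['bedroom', 'any', 'elephant'] (min_width=20, slack=0)
Line 3: ['one', 'algorithm'] (min_width=13, slack=7)
Line 4: ['library', 'bus', 'is'] (min_width=14, slack=6)
Line 5: ['language', 'photograph'] (min_width=19, slack=1)
Line 6: ['of', 'by', 'read', 'mountain'] (min_width=19, slack=1)
Line 7: ['warm'] (min_width=4, slack=16)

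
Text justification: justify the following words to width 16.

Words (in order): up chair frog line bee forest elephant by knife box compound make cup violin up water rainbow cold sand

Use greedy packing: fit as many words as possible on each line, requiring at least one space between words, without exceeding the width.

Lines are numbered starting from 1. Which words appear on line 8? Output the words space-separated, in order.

Line 1: ['up', 'chair', 'frog'] (min_width=13, slack=3)
Line 2: ['line', 'bee', 'forest'] (min_width=15, slack=1)
Line 3: ['elephant', 'by'] (min_width=11, slack=5)
Line 4: ['knife', 'box'] (min_width=9, slack=7)
Line 5: ['compound', 'make'] (min_width=13, slack=3)
Line 6: ['cup', 'violin', 'up'] (min_width=13, slack=3)
Line 7: ['water', 'rainbow'] (min_width=13, slack=3)
Line 8: ['cold', 'sand'] (min_width=9, slack=7)

Answer: cold sand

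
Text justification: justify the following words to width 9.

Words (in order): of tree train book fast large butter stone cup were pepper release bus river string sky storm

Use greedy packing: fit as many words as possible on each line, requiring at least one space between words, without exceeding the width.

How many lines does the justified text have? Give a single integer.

Answer: 12

Derivation:
Line 1: ['of', 'tree'] (min_width=7, slack=2)
Line 2: ['train'] (min_width=5, slack=4)
Line 3: ['book', 'fast'] (min_width=9, slack=0)
Line 4: ['large'] (min_width=5, slack=4)
Line 5: ['butter'] (min_width=6, slack=3)
Line 6: ['stone', 'cup'] (min_width=9, slack=0)
Line 7: ['were'] (min_width=4, slack=5)
Line 8: ['pepper'] (min_width=6, slack=3)
Line 9: ['release'] (min_width=7, slack=2)
Line 10: ['bus', 'river'] (min_width=9, slack=0)
Line 11: ['string'] (min_width=6, slack=3)
Line 12: ['sky', 'storm'] (min_width=9, slack=0)
Total lines: 12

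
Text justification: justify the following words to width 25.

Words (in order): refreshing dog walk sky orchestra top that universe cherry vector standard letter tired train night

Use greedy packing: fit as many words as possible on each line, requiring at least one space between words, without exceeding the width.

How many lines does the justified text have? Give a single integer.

Line 1: ['refreshing', 'dog', 'walk', 'sky'] (min_width=23, slack=2)
Line 2: ['orchestra', 'top', 'that'] (min_width=18, slack=7)
Line 3: ['universe', 'cherry', 'vector'] (min_width=22, slack=3)
Line 4: ['standard', 'letter', 'tired'] (min_width=21, slack=4)
Line 5: ['train', 'night'] (min_width=11, slack=14)
Total lines: 5

Answer: 5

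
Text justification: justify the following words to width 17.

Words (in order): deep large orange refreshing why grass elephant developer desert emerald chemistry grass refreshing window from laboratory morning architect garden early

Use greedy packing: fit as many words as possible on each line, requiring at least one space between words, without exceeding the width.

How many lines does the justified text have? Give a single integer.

Line 1: ['deep', 'large', 'orange'] (min_width=17, slack=0)
Line 2: ['refreshing', 'why'] (min_width=14, slack=3)
Line 3: ['grass', 'elephant'] (min_width=14, slack=3)
Line 4: ['developer', 'desert'] (min_width=16, slack=1)
Line 5: ['emerald', 'chemistry'] (min_width=17, slack=0)
Line 6: ['grass', 'refreshing'] (min_width=16, slack=1)
Line 7: ['window', 'from'] (min_width=11, slack=6)
Line 8: ['laboratory'] (min_width=10, slack=7)
Line 9: ['morning', 'architect'] (min_width=17, slack=0)
Line 10: ['garden', 'early'] (min_width=12, slack=5)
Total lines: 10

Answer: 10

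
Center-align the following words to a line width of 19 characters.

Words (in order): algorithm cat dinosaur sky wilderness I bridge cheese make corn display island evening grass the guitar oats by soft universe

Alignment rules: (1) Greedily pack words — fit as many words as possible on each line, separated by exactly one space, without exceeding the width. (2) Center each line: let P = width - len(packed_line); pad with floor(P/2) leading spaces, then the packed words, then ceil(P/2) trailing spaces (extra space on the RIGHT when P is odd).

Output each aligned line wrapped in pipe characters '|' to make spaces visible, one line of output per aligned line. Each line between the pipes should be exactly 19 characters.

Line 1: ['algorithm', 'cat'] (min_width=13, slack=6)
Line 2: ['dinosaur', 'sky'] (min_width=12, slack=7)
Line 3: ['wilderness', 'I', 'bridge'] (min_width=19, slack=0)
Line 4: ['cheese', 'make', 'corn'] (min_width=16, slack=3)
Line 5: ['display', 'island'] (min_width=14, slack=5)
Line 6: ['evening', 'grass', 'the'] (min_width=17, slack=2)
Line 7: ['guitar', 'oats', 'by', 'soft'] (min_width=19, slack=0)
Line 8: ['universe'] (min_width=8, slack=11)

Answer: |   algorithm cat   |
|   dinosaur sky    |
|wilderness I bridge|
| cheese make corn  |
|  display island   |
| evening grass the |
|guitar oats by soft|
|     universe      |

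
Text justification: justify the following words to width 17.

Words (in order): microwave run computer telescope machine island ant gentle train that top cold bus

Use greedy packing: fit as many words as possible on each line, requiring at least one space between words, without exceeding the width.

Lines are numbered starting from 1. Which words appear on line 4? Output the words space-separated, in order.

Line 1: ['microwave', 'run'] (min_width=13, slack=4)
Line 2: ['computer'] (min_width=8, slack=9)
Line 3: ['telescope', 'machine'] (min_width=17, slack=0)
Line 4: ['island', 'ant', 'gentle'] (min_width=17, slack=0)
Line 5: ['train', 'that', 'top'] (min_width=14, slack=3)
Line 6: ['cold', 'bus'] (min_width=8, slack=9)

Answer: island ant gentle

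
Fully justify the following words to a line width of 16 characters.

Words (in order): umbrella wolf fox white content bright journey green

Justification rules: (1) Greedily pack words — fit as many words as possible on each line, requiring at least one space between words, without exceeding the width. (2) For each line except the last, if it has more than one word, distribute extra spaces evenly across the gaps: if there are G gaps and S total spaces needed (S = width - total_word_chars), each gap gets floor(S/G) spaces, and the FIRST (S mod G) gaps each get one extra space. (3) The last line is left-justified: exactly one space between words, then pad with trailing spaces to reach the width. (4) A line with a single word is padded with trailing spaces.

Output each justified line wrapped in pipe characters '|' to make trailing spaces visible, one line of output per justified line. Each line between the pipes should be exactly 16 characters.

Line 1: ['umbrella', 'wolf'] (min_width=13, slack=3)
Line 2: ['fox', 'white'] (min_width=9, slack=7)
Line 3: ['content', 'bright'] (min_width=14, slack=2)
Line 4: ['journey', 'green'] (min_width=13, slack=3)

Answer: |umbrella    wolf|
|fox        white|
|content   bright|
|journey green   |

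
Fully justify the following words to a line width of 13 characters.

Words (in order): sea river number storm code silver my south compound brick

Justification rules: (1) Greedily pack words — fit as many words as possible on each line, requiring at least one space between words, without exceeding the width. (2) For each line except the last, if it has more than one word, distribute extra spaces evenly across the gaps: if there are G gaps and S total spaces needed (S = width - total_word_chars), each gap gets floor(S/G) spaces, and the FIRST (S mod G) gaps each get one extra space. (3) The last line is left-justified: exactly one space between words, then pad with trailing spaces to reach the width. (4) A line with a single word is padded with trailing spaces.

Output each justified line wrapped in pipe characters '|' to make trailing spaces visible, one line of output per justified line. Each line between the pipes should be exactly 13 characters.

Answer: |sea     river|
|number  storm|
|code   silver|
|my      south|
|compound     |
|brick        |

Derivation:
Line 1: ['sea', 'river'] (min_width=9, slack=4)
Line 2: ['number', 'storm'] (min_width=12, slack=1)
Line 3: ['code', 'silver'] (min_width=11, slack=2)
Line 4: ['my', 'south'] (min_width=8, slack=5)
Line 5: ['compound'] (min_width=8, slack=5)
Line 6: ['brick'] (min_width=5, slack=8)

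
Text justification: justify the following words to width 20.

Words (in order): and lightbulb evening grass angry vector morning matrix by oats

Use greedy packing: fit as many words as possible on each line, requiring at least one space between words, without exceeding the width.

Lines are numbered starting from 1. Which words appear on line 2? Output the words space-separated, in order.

Line 1: ['and', 'lightbulb'] (min_width=13, slack=7)
Line 2: ['evening', 'grass', 'angry'] (min_width=19, slack=1)
Line 3: ['vector', 'morning'] (min_width=14, slack=6)
Line 4: ['matrix', 'by', 'oats'] (min_width=14, slack=6)

Answer: evening grass angry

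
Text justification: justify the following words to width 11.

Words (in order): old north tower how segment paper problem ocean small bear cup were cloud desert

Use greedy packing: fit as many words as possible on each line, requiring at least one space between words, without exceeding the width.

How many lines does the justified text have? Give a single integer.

Line 1: ['old', 'north'] (min_width=9, slack=2)
Line 2: ['tower', 'how'] (min_width=9, slack=2)
Line 3: ['segment'] (min_width=7, slack=4)
Line 4: ['paper'] (min_width=5, slack=6)
Line 5: ['problem'] (min_width=7, slack=4)
Line 6: ['ocean', 'small'] (min_width=11, slack=0)
Line 7: ['bear', 'cup'] (min_width=8, slack=3)
Line 8: ['were', 'cloud'] (min_width=10, slack=1)
Line 9: ['desert'] (min_width=6, slack=5)
Total lines: 9

Answer: 9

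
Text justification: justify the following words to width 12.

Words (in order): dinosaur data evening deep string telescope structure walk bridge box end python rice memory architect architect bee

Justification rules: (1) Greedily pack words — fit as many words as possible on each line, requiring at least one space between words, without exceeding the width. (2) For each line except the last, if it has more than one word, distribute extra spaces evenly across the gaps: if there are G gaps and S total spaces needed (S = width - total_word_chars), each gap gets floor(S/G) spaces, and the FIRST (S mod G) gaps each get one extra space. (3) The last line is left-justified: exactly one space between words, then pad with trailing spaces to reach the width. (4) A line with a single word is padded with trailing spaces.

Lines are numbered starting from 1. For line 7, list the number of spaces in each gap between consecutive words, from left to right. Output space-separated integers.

Line 1: ['dinosaur'] (min_width=8, slack=4)
Line 2: ['data', 'evening'] (min_width=12, slack=0)
Line 3: ['deep', 'string'] (min_width=11, slack=1)
Line 4: ['telescope'] (min_width=9, slack=3)
Line 5: ['structure'] (min_width=9, slack=3)
Line 6: ['walk', 'bridge'] (min_width=11, slack=1)
Line 7: ['box', 'end'] (min_width=7, slack=5)
Line 8: ['python', 'rice'] (min_width=11, slack=1)
Line 9: ['memory'] (min_width=6, slack=6)
Line 10: ['architect'] (min_width=9, slack=3)
Line 11: ['architect'] (min_width=9, slack=3)
Line 12: ['bee'] (min_width=3, slack=9)

Answer: 6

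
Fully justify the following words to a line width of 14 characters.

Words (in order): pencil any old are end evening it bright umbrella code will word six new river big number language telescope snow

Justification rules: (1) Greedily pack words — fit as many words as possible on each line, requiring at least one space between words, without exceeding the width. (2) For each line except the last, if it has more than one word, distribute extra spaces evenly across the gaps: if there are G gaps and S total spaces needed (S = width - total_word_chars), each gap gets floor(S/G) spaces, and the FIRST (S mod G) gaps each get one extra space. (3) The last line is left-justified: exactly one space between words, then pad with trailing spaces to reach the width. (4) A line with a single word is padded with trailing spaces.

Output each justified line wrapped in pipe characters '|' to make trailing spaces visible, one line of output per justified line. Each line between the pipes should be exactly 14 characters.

Answer: |pencil any old|
|are        end|
|evening     it|
|bright        |
|umbrella  code|
|will  word six|
|new  river big|
|number        |
|language      |
|telescope snow|

Derivation:
Line 1: ['pencil', 'any', 'old'] (min_width=14, slack=0)
Line 2: ['are', 'end'] (min_width=7, slack=7)
Line 3: ['evening', 'it'] (min_width=10, slack=4)
Line 4: ['bright'] (min_width=6, slack=8)
Line 5: ['umbrella', 'code'] (min_width=13, slack=1)
Line 6: ['will', 'word', 'six'] (min_width=13, slack=1)
Line 7: ['new', 'river', 'big'] (min_width=13, slack=1)
Line 8: ['number'] (min_width=6, slack=8)
Line 9: ['language'] (min_width=8, slack=6)
Line 10: ['telescope', 'snow'] (min_width=14, slack=0)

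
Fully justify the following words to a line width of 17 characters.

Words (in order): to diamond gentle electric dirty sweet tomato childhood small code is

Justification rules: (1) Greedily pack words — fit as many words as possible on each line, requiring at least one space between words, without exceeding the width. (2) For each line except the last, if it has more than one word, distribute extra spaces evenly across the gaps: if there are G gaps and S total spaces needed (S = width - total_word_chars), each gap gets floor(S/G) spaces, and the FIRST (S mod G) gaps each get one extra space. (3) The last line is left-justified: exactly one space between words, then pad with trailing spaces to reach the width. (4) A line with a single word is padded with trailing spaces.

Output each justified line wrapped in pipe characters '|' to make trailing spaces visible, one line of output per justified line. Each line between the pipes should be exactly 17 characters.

Line 1: ['to', 'diamond', 'gentle'] (min_width=17, slack=0)
Line 2: ['electric', 'dirty'] (min_width=14, slack=3)
Line 3: ['sweet', 'tomato'] (min_width=12, slack=5)
Line 4: ['childhood', 'small'] (min_width=15, slack=2)
Line 5: ['code', 'is'] (min_width=7, slack=10)

Answer: |to diamond gentle|
|electric    dirty|
|sweet      tomato|
|childhood   small|
|code is          |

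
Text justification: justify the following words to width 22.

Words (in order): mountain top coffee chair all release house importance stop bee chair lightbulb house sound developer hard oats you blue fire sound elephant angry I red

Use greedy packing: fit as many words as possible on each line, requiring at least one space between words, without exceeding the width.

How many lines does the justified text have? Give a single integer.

Line 1: ['mountain', 'top', 'coffee'] (min_width=19, slack=3)
Line 2: ['chair', 'all', 'release'] (min_width=17, slack=5)
Line 3: ['house', 'importance', 'stop'] (min_width=21, slack=1)
Line 4: ['bee', 'chair', 'lightbulb'] (min_width=19, slack=3)
Line 5: ['house', 'sound', 'developer'] (min_width=21, slack=1)
Line 6: ['hard', 'oats', 'you', 'blue'] (min_width=18, slack=4)
Line 7: ['fire', 'sound', 'elephant'] (min_width=19, slack=3)
Line 8: ['angry', 'I', 'red'] (min_width=11, slack=11)
Total lines: 8

Answer: 8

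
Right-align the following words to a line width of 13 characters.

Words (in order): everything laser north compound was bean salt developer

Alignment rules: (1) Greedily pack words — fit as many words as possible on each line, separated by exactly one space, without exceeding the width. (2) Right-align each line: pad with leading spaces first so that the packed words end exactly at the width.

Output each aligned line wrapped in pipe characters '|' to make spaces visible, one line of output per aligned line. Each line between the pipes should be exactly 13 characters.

Line 1: ['everything'] (min_width=10, slack=3)
Line 2: ['laser', 'north'] (min_width=11, slack=2)
Line 3: ['compound', 'was'] (min_width=12, slack=1)
Line 4: ['bean', 'salt'] (min_width=9, slack=4)
Line 5: ['developer'] (min_width=9, slack=4)

Answer: |   everything|
|  laser north|
| compound was|
|    bean salt|
|    developer|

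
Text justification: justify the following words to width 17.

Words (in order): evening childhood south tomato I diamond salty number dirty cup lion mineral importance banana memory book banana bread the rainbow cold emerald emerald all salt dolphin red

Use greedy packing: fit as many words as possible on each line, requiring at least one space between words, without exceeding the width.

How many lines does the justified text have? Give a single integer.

Line 1: ['evening', 'childhood'] (min_width=17, slack=0)
Line 2: ['south', 'tomato', 'I'] (min_width=14, slack=3)
Line 3: ['diamond', 'salty'] (min_width=13, slack=4)
Line 4: ['number', 'dirty', 'cup'] (min_width=16, slack=1)
Line 5: ['lion', 'mineral'] (min_width=12, slack=5)
Line 6: ['importance', 'banana'] (min_width=17, slack=0)
Line 7: ['memory', 'book'] (min_width=11, slack=6)
Line 8: ['banana', 'bread', 'the'] (min_width=16, slack=1)
Line 9: ['rainbow', 'cold'] (min_width=12, slack=5)
Line 10: ['emerald', 'emerald'] (min_width=15, slack=2)
Line 11: ['all', 'salt', 'dolphin'] (min_width=16, slack=1)
Line 12: ['red'] (min_width=3, slack=14)
Total lines: 12

Answer: 12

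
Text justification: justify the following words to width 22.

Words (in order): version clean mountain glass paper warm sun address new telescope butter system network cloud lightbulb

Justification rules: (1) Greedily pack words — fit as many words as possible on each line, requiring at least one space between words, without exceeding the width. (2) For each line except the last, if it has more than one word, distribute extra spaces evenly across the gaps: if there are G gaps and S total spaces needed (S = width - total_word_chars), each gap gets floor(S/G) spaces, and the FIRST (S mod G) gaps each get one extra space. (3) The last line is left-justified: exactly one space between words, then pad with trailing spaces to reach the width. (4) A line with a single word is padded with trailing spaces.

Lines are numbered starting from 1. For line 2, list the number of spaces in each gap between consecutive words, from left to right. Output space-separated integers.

Answer: 2 2 1

Derivation:
Line 1: ['version', 'clean', 'mountain'] (min_width=22, slack=0)
Line 2: ['glass', 'paper', 'warm', 'sun'] (min_width=20, slack=2)
Line 3: ['address', 'new', 'telescope'] (min_width=21, slack=1)
Line 4: ['butter', 'system', 'network'] (min_width=21, slack=1)
Line 5: ['cloud', 'lightbulb'] (min_width=15, slack=7)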